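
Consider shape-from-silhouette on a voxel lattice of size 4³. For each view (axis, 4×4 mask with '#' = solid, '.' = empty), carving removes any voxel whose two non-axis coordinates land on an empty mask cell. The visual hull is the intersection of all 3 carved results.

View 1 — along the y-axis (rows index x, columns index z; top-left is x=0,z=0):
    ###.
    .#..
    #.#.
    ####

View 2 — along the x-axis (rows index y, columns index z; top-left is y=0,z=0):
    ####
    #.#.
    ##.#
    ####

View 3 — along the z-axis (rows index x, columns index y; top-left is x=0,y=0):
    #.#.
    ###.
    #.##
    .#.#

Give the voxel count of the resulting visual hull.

full grid |V| = 64
[1] y-view keeps 10 columns → grid now 40
[2] x-view keeps 13 columns → grid now 33
[3] z-view keeps 10 columns → grid now 18

18 voxels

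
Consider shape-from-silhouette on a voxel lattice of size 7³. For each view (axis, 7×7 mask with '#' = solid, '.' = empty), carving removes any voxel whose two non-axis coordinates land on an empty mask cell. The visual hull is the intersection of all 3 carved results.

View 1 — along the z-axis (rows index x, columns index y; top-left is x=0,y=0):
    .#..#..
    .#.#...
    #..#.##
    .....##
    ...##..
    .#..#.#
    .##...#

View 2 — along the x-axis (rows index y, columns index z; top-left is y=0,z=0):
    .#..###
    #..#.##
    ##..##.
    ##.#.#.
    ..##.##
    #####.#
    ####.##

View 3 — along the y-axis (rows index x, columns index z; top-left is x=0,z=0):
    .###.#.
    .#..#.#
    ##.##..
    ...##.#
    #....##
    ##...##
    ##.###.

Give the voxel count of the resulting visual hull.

|visual hull| = 48

before carving: 343 voxels (7×7×7)
after view 1 [z-axis, 18 of 49 cells solid] → remaining = 126
after view 2 [x-axis, 32 of 49 cells solid] → remaining = 84
after view 3 [y-axis, 26 of 49 cells solid] → remaining = 48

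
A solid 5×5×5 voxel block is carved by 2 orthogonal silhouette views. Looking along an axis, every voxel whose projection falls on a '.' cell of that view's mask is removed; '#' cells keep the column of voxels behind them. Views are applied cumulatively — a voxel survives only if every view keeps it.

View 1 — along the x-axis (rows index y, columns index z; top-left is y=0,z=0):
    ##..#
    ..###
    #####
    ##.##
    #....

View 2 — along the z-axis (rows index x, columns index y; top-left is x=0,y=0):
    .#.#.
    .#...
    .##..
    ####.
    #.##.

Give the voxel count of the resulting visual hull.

|visual hull| = 45

initial block: 5^3 = 125
step 1: project along x, AND mask (16/25) → |grid| = 80
step 2: project along z, AND mask (12/25) → |grid| = 45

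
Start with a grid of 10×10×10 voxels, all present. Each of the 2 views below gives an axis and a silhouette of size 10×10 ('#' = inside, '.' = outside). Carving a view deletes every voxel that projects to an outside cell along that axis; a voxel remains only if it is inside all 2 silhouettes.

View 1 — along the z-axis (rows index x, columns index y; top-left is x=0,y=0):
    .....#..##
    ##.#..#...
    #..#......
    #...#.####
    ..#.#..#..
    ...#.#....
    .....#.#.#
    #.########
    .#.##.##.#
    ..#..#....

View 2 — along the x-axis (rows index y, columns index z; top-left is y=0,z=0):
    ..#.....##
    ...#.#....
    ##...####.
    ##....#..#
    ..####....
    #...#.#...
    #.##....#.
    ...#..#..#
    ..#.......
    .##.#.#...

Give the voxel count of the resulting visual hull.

remaining voxels: 139

before carving: 1000 voxels (10×10×10)
[1] z-view keeps 40 columns → grid now 400
[2] x-view keeps 34 columns → grid now 139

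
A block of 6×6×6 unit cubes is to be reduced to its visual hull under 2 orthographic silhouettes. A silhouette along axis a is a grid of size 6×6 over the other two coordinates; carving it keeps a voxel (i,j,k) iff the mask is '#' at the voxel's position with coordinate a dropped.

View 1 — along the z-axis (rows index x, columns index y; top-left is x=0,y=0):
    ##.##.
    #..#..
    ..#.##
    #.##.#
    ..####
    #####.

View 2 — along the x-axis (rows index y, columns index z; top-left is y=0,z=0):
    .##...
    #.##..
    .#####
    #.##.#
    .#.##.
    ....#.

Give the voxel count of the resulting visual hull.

|visual hull| = 69

before carving: 216 voxels (6×6×6)
carve view 1 (along z, XY-mask fill 22/36): 132 voxels remain
carve view 2 (along x, YZ-mask fill 18/36): 69 voxels remain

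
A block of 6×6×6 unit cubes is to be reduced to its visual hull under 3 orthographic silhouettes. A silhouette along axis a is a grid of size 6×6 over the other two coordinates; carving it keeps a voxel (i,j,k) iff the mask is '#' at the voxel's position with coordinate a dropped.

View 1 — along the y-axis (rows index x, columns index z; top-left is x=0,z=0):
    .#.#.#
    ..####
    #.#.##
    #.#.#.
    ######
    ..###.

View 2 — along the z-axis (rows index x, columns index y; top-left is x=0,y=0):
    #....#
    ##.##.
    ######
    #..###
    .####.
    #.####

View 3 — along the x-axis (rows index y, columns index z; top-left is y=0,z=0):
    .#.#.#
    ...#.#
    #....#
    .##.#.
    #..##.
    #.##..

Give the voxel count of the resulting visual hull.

45 voxels

start: 6×6×6 = 216 voxels
[1] y-view keeps 23 columns → grid now 138
[2] z-view keeps 25 columns → grid now 97
[3] x-view keeps 16 columns → grid now 45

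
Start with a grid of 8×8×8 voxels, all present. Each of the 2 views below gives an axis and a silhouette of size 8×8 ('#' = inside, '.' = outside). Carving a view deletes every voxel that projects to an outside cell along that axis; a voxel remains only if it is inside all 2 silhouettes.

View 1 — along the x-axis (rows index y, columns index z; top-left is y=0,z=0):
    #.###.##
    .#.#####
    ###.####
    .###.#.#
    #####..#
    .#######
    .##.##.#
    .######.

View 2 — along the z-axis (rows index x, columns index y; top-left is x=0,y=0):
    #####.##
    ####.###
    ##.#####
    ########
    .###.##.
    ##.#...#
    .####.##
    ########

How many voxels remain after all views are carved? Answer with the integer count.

308 voxels

full grid |V| = 512
step 1: project along x, AND mask (48/64) → |grid| = 384
step 2: project along z, AND mask (52/64) → |grid| = 308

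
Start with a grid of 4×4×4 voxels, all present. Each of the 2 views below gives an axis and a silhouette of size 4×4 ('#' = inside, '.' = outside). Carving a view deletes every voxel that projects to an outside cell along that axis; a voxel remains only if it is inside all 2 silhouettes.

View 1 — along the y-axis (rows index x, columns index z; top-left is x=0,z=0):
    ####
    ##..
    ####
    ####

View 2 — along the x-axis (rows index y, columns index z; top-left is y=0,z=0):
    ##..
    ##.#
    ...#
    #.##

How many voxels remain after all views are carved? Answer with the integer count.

full grid |V| = 64
after view 1 [y-axis, 14 of 16 cells solid] → remaining = 56
after view 2 [x-axis, 9 of 16 cells solid] → remaining = 32

voxel count = 32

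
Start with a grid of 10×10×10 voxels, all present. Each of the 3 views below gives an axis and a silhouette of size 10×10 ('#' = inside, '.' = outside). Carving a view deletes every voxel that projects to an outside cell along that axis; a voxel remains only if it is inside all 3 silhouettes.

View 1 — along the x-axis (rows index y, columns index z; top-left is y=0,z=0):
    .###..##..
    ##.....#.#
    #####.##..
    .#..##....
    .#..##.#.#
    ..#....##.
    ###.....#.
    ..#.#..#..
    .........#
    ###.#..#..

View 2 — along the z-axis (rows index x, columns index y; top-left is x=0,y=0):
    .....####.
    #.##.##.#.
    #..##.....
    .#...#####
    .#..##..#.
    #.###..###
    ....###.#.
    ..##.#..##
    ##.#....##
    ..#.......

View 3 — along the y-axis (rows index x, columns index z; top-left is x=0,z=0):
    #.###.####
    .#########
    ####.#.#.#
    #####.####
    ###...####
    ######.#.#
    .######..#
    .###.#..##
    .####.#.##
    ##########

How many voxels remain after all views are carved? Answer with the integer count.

initial block: 10^3 = 1000
V1 x: intersect with YZ mask (40 set) -- 400 left
V2 z: intersect with XY mask (45 set) -- 166 left
V3 y: intersect with XZ mask (78 set) -- 136 left

remaining voxels: 136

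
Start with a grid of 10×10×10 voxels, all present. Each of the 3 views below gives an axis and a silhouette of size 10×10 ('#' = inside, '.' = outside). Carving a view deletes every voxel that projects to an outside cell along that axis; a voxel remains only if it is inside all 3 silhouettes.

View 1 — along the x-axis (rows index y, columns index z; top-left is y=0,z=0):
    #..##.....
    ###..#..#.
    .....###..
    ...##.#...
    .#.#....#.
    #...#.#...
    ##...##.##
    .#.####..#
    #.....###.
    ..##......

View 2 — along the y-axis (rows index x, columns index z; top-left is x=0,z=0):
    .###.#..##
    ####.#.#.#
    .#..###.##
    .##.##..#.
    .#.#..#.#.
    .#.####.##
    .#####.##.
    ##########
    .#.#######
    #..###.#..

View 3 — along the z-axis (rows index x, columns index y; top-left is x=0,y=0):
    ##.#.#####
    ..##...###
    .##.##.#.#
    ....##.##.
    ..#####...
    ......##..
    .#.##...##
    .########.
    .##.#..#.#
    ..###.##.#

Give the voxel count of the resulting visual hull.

voxel count = 143

full grid |V| = 1000
step 1: project along x, AND mask (38/100) → |grid| = 380
step 2: project along y, AND mask (65/100) → |grid| = 249
step 3: project along z, AND mask (54/100) → |grid| = 143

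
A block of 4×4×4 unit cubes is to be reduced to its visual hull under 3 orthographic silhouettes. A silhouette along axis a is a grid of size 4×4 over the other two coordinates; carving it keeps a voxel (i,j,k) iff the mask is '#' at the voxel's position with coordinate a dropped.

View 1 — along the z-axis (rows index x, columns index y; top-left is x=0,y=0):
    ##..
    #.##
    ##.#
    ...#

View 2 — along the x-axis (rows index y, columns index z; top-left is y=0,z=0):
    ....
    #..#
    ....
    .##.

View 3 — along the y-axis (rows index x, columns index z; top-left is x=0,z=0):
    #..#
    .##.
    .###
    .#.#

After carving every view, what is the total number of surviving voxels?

8 voxels

initial block: 4^3 = 64
  1. axis=2 (XY plane), |mask|=9  ⇒  voxels=36
  2. axis=0 (YZ plane), |mask|=4  ⇒  voxels=10
  3. axis=1 (XZ plane), |mask|=9  ⇒  voxels=8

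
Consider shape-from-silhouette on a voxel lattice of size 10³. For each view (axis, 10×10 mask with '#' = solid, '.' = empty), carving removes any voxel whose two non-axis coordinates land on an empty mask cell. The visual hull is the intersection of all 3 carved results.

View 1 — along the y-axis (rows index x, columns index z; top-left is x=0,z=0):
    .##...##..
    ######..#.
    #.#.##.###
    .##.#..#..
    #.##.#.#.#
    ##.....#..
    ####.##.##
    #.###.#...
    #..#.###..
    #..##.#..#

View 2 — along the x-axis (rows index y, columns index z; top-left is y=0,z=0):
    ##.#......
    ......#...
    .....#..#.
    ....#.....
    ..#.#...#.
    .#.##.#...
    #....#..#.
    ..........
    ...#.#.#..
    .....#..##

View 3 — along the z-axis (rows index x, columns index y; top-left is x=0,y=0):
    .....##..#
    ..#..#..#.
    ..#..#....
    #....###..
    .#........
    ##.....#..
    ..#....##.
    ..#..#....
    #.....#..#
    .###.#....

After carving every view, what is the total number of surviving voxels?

initial block: 10^3 = 1000
carve view 1 (along y, XZ-mask fill 54/100): 540 voxels remain
carve view 2 (along x, YZ-mask fill 23/100): 118 voxels remain
carve view 3 (along z, XY-mask fill 28/100): 34 voxels remain

|visual hull| = 34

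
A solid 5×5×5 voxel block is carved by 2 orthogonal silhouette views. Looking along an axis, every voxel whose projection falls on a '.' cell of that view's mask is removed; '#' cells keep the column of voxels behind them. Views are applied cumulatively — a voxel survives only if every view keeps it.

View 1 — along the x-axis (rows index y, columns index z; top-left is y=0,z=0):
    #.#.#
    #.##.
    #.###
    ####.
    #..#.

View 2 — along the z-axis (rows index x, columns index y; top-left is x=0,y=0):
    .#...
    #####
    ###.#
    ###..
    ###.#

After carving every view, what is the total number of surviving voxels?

start: 5×5×5 = 125 voxels
after view 1 [x-axis, 16 of 25 cells solid] → remaining = 80
after view 2 [z-axis, 17 of 25 cells solid] → remaining = 53

53 voxels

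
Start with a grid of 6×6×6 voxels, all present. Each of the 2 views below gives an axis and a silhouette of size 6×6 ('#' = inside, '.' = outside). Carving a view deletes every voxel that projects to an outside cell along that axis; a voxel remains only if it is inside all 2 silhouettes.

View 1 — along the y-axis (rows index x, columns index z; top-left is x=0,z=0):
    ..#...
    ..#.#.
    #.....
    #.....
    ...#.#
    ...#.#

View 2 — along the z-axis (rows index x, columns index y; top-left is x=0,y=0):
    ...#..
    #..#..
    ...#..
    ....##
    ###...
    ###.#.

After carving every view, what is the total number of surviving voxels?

|visual hull| = 22

start: 6×6×6 = 216 voxels
[1] y-view keeps 9 columns → grid now 54
[2] z-view keeps 13 columns → grid now 22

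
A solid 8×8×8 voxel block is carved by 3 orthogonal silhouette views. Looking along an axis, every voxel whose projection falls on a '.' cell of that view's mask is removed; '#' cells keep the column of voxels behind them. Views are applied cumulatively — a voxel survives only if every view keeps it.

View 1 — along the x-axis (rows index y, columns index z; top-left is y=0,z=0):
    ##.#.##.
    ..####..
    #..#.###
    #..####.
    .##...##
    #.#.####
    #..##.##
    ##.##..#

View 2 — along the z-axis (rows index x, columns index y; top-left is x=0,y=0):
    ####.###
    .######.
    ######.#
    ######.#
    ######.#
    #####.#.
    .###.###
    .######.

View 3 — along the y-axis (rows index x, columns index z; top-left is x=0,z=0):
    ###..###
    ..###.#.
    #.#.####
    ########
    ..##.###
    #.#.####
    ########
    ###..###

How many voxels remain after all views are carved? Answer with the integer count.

start: 8×8×8 = 512 voxels
[1] x-view keeps 39 columns → grid now 312
[2] z-view keeps 52 columns → grid now 253
[3] y-view keeps 49 columns → grid now 194

voxel count = 194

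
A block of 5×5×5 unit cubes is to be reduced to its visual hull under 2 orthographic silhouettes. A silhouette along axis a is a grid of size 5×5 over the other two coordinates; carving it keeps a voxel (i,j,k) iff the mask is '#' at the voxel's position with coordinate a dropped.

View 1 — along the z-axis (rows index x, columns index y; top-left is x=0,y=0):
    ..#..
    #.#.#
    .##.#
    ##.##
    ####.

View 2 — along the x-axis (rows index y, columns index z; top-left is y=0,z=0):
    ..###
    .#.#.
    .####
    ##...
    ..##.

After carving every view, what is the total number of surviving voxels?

|visual hull| = 41

start: 5×5×5 = 125 voxels
step 1: project along z, AND mask (15/25) → |grid| = 75
step 2: project along x, AND mask (13/25) → |grid| = 41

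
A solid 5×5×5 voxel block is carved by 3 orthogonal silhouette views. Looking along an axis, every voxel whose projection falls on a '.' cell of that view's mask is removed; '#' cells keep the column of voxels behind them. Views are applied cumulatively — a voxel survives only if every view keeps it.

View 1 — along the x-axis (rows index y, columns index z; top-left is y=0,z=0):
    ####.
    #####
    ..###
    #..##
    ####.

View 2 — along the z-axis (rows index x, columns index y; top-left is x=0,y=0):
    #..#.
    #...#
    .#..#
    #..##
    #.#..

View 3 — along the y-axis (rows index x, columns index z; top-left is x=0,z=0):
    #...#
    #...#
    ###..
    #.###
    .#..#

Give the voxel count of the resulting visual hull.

full grid |V| = 125
[1] x-view keeps 19 columns → grid now 95
[2] z-view keeps 11 columns → grid now 42
[3] y-view keeps 13 columns → grid now 22

remaining voxels: 22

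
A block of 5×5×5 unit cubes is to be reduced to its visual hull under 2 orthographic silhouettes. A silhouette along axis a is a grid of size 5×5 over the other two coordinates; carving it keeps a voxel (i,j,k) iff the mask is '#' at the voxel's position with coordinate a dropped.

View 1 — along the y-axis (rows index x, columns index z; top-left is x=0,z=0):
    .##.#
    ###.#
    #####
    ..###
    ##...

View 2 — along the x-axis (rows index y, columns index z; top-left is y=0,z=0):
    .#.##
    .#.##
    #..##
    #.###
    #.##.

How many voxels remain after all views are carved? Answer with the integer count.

start: 5×5×5 = 125 voxels
after view 1 [y-axis, 17 of 25 cells solid] → remaining = 85
after view 2 [x-axis, 16 of 25 cells solid] → remaining = 51

51 voxels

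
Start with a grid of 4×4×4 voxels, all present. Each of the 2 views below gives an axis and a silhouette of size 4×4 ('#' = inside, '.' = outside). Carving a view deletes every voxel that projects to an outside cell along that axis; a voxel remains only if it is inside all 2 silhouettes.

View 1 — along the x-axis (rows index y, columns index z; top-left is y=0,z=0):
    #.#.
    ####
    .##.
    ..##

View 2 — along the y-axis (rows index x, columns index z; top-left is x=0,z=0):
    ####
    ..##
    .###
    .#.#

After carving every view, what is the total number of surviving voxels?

initial block: 4^3 = 64
after view 1 [x-axis, 10 of 16 cells solid] → remaining = 40
after view 2 [y-axis, 11 of 16 cells solid] → remaining = 28

|visual hull| = 28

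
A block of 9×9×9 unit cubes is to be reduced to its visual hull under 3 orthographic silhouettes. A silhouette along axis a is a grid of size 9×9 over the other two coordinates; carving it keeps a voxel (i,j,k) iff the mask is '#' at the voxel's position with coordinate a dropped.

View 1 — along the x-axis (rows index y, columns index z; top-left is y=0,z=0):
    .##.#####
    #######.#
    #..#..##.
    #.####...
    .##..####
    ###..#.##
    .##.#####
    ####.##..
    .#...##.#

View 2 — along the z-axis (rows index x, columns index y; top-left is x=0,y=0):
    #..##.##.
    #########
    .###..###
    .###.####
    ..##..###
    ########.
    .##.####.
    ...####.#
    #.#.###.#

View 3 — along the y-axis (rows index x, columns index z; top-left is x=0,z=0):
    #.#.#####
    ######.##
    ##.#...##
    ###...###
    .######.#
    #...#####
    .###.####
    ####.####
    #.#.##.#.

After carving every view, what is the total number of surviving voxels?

|visual hull| = 243

start: 9×9×9 = 729 voxels
after view 1 [x-axis, 53 of 81 cells solid] → remaining = 477
after view 2 [z-axis, 57 of 81 cells solid] → remaining = 332
after view 3 [y-axis, 59 of 81 cells solid] → remaining = 243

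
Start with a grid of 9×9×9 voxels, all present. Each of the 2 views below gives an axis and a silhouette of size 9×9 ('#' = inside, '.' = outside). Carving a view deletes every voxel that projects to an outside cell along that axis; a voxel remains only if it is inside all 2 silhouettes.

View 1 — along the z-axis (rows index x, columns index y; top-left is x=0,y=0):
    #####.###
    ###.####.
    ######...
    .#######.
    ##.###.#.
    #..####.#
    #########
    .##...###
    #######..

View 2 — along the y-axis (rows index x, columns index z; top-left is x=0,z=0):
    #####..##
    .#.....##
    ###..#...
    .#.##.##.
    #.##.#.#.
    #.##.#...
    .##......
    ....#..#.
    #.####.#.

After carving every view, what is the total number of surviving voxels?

full grid |V| = 729
[1] z-view keeps 61 columns → grid now 549
[2] y-view keeps 38 columns → grid now 260

voxel count = 260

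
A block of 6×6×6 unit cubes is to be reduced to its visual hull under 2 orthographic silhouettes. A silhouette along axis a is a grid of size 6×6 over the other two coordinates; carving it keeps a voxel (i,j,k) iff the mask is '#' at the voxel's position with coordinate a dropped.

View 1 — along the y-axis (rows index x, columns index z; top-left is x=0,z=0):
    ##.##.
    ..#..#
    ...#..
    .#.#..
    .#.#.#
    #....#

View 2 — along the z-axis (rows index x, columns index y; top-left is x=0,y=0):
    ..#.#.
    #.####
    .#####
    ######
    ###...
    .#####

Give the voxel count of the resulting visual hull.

voxel count = 54

before carving: 216 voxels (6×6×6)
carve view 1 (along y, XZ-mask fill 14/36): 84 voxels remain
carve view 2 (along z, XY-mask fill 26/36): 54 voxels remain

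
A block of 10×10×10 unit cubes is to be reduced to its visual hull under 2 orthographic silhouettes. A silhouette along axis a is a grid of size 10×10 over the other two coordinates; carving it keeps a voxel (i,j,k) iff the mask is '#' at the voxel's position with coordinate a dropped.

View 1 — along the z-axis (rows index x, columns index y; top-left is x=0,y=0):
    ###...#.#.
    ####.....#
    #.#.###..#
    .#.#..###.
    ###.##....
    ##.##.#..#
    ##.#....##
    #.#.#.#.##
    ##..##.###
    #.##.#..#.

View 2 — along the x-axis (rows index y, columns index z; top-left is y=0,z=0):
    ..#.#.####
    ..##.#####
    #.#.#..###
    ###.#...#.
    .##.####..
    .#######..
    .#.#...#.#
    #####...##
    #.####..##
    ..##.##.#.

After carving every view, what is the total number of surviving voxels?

start: 10×10×10 = 1000 voxels
  1. axis=2 (XY plane), |mask|=55  ⇒  voxels=550
  2. axis=0 (YZ plane), |mask|=60  ⇒  voxels=328

|visual hull| = 328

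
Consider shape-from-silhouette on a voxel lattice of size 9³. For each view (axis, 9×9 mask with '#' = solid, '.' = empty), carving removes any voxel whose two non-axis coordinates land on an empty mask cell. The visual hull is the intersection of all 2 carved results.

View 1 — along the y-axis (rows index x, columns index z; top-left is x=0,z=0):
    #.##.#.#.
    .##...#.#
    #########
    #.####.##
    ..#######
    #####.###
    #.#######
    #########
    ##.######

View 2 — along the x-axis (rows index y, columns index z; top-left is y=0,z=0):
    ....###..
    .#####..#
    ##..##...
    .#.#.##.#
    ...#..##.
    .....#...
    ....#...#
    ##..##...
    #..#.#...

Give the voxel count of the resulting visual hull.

remaining voxels: 218

full grid |V| = 729
V1 y: intersect with XZ mask (65 set) -- 585 left
V2 x: intersect with YZ mask (31 set) -- 218 left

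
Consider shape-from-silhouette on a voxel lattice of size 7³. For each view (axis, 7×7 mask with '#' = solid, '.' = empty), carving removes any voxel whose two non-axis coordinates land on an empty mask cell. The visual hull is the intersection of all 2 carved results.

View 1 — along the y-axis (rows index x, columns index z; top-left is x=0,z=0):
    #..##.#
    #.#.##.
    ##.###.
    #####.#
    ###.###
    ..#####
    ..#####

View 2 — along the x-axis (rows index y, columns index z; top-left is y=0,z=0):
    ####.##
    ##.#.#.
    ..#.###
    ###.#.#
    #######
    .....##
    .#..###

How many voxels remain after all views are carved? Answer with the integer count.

full grid |V| = 343
carve view 1 (along y, XZ-mask fill 35/49): 245 voxels remain
carve view 2 (along x, YZ-mask fill 32/49): 158 voxels remain

voxel count = 158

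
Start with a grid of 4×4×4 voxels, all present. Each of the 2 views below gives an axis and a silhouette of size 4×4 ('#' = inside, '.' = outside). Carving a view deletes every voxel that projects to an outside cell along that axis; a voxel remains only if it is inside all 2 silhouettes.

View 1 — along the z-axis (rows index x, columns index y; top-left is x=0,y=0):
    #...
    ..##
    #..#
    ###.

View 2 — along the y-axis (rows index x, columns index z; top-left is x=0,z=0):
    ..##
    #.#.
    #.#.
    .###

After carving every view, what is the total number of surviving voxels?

start: 4×4×4 = 64 voxels
V1 z: intersect with XY mask (8 set) -- 32 left
V2 y: intersect with XZ mask (9 set) -- 19 left

remaining voxels: 19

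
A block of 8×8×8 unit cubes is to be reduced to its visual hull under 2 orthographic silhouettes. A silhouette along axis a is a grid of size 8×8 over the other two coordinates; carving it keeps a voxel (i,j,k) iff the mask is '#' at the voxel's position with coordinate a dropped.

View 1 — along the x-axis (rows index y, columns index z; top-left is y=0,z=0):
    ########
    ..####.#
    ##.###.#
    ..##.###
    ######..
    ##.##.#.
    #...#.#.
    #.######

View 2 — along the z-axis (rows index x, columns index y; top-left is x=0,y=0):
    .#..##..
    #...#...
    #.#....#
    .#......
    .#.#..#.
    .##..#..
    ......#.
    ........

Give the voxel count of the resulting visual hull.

|visual hull| = 88

initial block: 8^3 = 512
  1. axis=0 (YZ plane), |mask|=45  ⇒  voxels=360
  2. axis=2 (XY plane), |mask|=16  ⇒  voxels=88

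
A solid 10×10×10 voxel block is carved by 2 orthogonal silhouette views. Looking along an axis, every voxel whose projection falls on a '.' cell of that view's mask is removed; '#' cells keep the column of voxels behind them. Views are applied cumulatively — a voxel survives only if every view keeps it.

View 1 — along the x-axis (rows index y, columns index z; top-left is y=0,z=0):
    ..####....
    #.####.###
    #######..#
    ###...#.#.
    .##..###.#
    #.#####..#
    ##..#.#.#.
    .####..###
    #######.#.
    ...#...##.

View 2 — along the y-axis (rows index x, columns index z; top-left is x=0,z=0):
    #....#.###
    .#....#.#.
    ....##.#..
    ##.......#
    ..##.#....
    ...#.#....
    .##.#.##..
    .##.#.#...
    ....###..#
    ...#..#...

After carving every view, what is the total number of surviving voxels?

voxel count = 208

initial block: 10^3 = 1000
carve view 1 (along x, YZ-mask fill 61/100): 610 voxels remain
carve view 2 (along y, XZ-mask fill 34/100): 208 voxels remain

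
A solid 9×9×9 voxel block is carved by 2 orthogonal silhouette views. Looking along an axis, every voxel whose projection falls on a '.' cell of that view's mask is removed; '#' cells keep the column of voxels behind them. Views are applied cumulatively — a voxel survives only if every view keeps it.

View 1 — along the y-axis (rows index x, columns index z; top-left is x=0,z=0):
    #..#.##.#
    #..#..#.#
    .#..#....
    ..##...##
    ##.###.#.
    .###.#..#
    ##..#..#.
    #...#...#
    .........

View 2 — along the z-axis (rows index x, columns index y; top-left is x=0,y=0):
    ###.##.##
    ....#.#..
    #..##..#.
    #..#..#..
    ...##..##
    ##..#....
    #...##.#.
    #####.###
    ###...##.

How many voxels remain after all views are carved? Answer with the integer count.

142 voxels

full grid |V| = 729
step 1: project along y, AND mask (33/81) → |grid| = 297
step 2: project along z, AND mask (40/81) → |grid| = 142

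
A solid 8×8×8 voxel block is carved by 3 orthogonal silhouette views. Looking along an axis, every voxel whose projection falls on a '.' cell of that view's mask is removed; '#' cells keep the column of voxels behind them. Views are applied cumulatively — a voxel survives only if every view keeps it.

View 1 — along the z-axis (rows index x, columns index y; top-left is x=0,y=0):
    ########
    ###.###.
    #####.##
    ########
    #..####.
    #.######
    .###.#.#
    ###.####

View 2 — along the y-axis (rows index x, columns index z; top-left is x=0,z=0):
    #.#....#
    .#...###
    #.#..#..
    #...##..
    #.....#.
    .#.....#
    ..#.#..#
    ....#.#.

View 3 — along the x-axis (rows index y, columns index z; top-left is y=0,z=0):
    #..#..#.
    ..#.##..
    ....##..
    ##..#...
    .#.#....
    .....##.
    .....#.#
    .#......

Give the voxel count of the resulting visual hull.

|visual hull| = 43

before carving: 512 voxels (8×8×8)
carve view 1 (along z, XY-mask fill 53/64): 424 voxels remain
carve view 2 (along y, XZ-mask fill 22/64): 146 voxels remain
carve view 3 (along x, YZ-mask fill 18/64): 43 voxels remain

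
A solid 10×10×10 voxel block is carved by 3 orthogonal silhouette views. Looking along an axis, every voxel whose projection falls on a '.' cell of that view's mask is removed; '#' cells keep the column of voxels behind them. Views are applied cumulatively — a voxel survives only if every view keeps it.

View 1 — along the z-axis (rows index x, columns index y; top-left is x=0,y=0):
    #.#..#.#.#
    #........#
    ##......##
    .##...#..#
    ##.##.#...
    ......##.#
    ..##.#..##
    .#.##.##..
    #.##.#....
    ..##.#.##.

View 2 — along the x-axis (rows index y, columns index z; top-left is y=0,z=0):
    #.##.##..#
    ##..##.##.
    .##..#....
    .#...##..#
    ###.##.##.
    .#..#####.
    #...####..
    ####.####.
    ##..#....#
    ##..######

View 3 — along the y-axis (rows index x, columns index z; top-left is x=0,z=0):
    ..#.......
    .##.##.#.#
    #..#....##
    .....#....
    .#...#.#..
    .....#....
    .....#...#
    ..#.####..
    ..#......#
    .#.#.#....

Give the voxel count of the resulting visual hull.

77 voxels

start: 10×10×10 = 1000 voxels
step 1: project along z, AND mask (42/100) → |grid| = 420
step 2: project along x, AND mask (57/100) → |grid| = 239
step 3: project along y, AND mask (28/100) → |grid| = 77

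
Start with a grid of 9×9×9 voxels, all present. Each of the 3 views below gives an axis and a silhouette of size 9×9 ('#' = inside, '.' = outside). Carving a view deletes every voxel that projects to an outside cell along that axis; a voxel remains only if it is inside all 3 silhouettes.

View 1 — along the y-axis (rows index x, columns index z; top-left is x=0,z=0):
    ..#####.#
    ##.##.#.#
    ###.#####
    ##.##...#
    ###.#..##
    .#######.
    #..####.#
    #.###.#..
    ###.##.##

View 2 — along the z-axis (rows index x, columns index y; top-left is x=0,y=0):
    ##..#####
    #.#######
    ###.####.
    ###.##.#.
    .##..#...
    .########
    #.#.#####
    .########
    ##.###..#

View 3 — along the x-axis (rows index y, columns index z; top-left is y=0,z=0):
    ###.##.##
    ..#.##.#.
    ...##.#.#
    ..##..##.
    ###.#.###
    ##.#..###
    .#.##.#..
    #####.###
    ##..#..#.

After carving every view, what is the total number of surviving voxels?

initial block: 9^3 = 729
after view 1 [y-axis, 56 of 81 cells solid] → remaining = 504
after view 2 [z-axis, 60 of 81 cells solid] → remaining = 374
after view 3 [x-axis, 48 of 81 cells solid] → remaining = 233

remaining voxels: 233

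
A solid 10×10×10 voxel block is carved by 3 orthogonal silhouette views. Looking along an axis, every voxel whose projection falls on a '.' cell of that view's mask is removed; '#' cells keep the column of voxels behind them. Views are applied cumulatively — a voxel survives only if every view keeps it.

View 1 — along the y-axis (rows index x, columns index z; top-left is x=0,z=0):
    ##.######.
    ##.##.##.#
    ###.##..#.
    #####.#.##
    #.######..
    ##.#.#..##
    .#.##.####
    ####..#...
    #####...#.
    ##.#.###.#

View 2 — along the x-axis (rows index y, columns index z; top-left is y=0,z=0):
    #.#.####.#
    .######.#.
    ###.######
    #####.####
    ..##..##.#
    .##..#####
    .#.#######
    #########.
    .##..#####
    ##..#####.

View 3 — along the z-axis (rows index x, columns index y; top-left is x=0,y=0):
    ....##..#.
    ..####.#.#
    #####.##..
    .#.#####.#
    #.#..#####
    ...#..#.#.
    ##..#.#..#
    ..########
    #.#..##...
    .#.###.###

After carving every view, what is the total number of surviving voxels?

full grid |V| = 1000
  1. axis=1 (XZ plane), |mask|=67  ⇒  voxels=670
  2. axis=0 (YZ plane), |mask|=75  ⇒  voxels=489
  3. axis=2 (XY plane), |mask|=57  ⇒  voxels=272

272 voxels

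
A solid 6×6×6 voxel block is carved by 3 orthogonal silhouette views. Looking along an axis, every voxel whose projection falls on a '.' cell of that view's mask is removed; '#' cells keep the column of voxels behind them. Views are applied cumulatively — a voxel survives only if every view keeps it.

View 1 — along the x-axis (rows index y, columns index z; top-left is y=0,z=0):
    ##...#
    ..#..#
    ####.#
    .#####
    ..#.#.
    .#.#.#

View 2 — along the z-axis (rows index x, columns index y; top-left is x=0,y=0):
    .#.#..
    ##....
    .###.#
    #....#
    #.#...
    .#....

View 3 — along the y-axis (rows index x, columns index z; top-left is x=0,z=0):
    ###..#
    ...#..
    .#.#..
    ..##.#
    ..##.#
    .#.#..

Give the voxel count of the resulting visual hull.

|visual hull| = 18

initial block: 6^3 = 216
V1 x: intersect with YZ mask (20 set) -- 120 left
V2 z: intersect with XY mask (13 set) -- 43 left
V3 y: intersect with XZ mask (15 set) -- 18 left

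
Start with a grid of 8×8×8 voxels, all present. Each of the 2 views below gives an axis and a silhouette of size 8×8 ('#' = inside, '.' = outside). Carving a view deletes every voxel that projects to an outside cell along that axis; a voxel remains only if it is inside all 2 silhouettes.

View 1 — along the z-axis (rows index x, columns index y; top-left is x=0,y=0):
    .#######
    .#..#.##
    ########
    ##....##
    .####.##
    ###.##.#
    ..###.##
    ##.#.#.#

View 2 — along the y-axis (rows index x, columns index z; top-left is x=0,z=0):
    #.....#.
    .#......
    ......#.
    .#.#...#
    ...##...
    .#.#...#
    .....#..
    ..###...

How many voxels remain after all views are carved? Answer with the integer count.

initial block: 8^3 = 512
step 1: project along z, AND mask (45/64) → |grid| = 360
step 2: project along y, AND mask (16/64) → |grid| = 88

|visual hull| = 88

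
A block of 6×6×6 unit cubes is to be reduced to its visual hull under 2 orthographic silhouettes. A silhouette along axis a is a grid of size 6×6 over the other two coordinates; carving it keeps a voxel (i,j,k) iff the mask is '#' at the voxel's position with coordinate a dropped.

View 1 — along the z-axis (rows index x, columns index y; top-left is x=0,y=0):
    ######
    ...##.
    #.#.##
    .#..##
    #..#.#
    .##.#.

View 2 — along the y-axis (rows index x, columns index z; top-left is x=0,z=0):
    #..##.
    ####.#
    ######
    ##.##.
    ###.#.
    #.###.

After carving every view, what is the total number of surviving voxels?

voxel count = 88

full grid |V| = 216
carve view 1 (along z, XY-mask fill 21/36): 126 voxels remain
carve view 2 (along y, XZ-mask fill 26/36): 88 voxels remain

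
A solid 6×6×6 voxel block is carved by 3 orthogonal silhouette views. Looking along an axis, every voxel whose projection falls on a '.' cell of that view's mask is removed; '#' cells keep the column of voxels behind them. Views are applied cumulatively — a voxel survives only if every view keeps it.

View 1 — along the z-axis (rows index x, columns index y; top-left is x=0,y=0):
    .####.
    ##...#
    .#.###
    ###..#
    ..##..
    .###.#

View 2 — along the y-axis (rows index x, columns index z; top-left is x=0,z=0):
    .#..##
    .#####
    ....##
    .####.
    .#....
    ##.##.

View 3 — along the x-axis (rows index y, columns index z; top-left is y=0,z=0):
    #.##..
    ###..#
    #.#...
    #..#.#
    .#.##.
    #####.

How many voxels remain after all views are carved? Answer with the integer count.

start: 6×6×6 = 216 voxels
after view 1 [z-axis, 21 of 36 cells solid] → remaining = 126
after view 2 [y-axis, 19 of 36 cells solid] → remaining = 69
after view 3 [x-axis, 20 of 36 cells solid] → remaining = 36

36 voxels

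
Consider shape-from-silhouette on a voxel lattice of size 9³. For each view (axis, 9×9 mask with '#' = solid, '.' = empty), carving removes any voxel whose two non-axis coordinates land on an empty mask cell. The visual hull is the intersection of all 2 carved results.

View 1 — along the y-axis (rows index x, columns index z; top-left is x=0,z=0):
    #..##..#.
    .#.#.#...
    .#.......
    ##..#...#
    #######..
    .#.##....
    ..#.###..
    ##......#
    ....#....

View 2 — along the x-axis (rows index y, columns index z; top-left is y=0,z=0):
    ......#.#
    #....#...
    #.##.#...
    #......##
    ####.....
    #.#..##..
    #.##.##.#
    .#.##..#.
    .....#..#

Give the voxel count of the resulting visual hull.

|visual hull| = 97

before carving: 729 voxels (9×9×9)
V1 y: intersect with XZ mask (30 set) -- 270 left
V2 x: intersect with YZ mask (31 set) -- 97 left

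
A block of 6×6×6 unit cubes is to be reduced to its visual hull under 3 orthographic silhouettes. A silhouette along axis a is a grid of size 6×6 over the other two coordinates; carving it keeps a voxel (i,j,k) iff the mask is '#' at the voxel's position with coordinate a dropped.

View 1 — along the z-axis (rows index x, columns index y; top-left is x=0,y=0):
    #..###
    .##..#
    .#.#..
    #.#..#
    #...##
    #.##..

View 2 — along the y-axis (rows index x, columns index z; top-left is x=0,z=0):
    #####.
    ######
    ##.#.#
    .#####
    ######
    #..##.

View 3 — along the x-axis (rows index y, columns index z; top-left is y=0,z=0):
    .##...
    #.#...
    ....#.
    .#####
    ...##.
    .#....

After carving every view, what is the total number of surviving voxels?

29 voxels

before carving: 216 voxels (6×6×6)
  1. axis=2 (XY plane), |mask|=18  ⇒  voxels=108
  2. axis=1 (XZ plane), |mask|=29  ⇒  voxels=88
  3. axis=0 (YZ plane), |mask|=13  ⇒  voxels=29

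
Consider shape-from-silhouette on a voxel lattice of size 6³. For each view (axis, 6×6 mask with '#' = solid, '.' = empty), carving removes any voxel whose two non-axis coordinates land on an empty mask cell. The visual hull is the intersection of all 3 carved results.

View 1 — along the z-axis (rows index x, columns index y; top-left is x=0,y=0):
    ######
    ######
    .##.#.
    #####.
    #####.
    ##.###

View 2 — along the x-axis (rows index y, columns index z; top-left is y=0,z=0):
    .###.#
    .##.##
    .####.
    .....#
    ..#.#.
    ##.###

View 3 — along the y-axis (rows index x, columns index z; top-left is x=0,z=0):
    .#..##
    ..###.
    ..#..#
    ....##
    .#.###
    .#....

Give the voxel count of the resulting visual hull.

before carving: 216 voxels (6×6×6)
carve view 1 (along z, XY-mask fill 30/36): 180 voxels remain
carve view 2 (along x, YZ-mask fill 20/36): 96 voxels remain
carve view 3 (along y, XZ-mask fill 15/36): 47 voxels remain

|visual hull| = 47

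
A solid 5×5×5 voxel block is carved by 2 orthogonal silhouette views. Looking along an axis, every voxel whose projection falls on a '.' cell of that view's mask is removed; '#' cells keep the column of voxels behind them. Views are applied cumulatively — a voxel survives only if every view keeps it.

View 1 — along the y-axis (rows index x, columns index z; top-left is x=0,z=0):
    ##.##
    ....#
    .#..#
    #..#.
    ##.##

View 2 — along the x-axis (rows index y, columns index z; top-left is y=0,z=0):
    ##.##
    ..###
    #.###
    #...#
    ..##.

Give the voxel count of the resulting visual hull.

40 voxels

initial block: 5^3 = 125
V1 y: intersect with XZ mask (13 set) -- 65 left
V2 x: intersect with YZ mask (15 set) -- 40 left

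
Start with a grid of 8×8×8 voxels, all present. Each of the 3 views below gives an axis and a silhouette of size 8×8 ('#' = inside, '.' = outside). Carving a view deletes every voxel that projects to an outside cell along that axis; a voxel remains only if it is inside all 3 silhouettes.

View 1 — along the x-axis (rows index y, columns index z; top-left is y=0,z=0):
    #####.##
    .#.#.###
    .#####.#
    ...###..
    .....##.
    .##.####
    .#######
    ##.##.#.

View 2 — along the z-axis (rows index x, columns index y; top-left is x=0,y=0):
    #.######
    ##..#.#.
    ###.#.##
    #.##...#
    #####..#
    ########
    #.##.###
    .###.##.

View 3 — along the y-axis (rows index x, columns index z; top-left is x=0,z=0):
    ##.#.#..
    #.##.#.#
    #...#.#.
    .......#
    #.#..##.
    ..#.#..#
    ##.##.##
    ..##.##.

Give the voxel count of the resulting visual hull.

remaining voxels: 110

full grid |V| = 512
after view 1 [x-axis, 41 of 64 cells solid] → remaining = 328
after view 2 [z-axis, 46 of 64 cells solid] → remaining = 240
after view 3 [y-axis, 30 of 64 cells solid] → remaining = 110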